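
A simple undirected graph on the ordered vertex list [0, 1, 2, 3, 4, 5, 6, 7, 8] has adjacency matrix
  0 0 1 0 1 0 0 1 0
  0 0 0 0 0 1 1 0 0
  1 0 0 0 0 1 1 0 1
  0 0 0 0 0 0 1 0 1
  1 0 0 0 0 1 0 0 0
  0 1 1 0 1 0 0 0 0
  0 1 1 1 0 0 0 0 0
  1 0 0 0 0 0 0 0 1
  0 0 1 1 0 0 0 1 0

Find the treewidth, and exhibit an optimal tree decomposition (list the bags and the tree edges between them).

The largest bag has 4 vertices, giving width 3; this decomposition certifies tw(G) ≤ 3. For the lower bound: the 4 vertex sets {1,3,6}, {5}, {2}, {0,4,7,8} are disjoint, each induces a connected subgraph, and every pair is joined by at least one edge of G. Contracting each set to a single vertex therefore yields K_{4} as a minor, and since treewidth is minor-monotone, tw(G) ≥ tw(K_{4}) = 3. The upper and lower bounds meet at 3, so that is the treewidth.

Treewidth 3.
One such decomposition:
Bags: B1 = {1, 3, 5, 6}  B2 = {2, 3, 5, 6}  B3 = {2, 3, 5, 8}  B4 = {2, 4, 5, 8}  B5 = {0, 2, 4, 8}  B6 = {0, 4, 7, 8}
Tree: B1–B2, B2–B3, B3–B4, B4–B5, B5–B6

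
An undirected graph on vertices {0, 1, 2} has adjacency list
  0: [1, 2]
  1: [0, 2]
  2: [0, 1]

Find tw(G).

A width-2 tree decomposition is:
Bags: B1 = {0, 1, 2}
Tree: (single bag)
A single bag containing all 3 vertices is trivially a valid decomposition of width 2. Conversely, {0, 1, 2} is a clique of size 3, and the vertices of any clique must share a bag in every tree decomposition; so some bag has ≥ 3 vertices and tw(G) ≥ 2. Combining the bounds, tw(G) = 2.

2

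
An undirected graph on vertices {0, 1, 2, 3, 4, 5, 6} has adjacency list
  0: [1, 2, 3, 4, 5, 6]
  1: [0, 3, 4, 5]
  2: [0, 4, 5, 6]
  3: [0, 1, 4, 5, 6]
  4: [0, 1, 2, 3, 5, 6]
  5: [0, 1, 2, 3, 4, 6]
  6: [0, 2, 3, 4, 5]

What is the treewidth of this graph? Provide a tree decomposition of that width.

Each bag holds 5 vertices, so the decomposition has width 4, which upper-bounds the treewidth. Conversely, {0, 2, 4, 5, 6} is a clique of size 5, and the vertices of any clique must share a bag in every tree decomposition; so some bag has ≥ 5 vertices and tw(G) ≥ 4. The upper and lower bounds meet at 4, so that is the treewidth.

Treewidth 4.
Bags: B1 = {0, 1, 3, 4, 5}  B2 = {0, 3, 4, 5, 6}  B3 = {0, 2, 4, 5, 6}
Tree: B1–B2, B2–B3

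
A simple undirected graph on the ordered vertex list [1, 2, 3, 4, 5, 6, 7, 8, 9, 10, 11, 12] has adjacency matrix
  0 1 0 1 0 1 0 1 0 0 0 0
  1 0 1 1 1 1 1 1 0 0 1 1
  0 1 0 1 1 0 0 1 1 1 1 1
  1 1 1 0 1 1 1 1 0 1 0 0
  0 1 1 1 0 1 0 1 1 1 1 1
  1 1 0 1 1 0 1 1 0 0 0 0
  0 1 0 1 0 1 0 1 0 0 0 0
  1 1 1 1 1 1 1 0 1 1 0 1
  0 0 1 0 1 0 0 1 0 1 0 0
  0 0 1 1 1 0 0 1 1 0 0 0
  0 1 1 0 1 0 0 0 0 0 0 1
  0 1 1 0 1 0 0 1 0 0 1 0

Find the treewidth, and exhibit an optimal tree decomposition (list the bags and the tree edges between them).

Treewidth 4.
One optimal decomposition is:
Bags: B1 = {3, 4, 5, 8, 10}  B2 = {2, 3, 4, 5, 8}  B3 = {2, 4, 5, 6, 8}  B4 = {2, 3, 5, 8, 12}  B5 = {3, 5, 8, 9, 10}  B6 = {2, 4, 6, 7, 8}  B7 = {1, 2, 4, 6, 8}  B8 = {2, 3, 5, 11, 12}
Tree: B1–B2, B2–B3, B2–B4, B1–B5, B3–B6, B3–B7, B4–B8

Every bag has size at most 5, so the width is 5 − 1 = 4 and tw(G) ≤ 4. For the lower bound, the 5 vertices {3, 5, 8, 9, 10} are pairwise adjacent, and any tree decomposition puts a clique entirely inside one bag — forcing width ≥ 4. Hence tw(G) = 4 exactly.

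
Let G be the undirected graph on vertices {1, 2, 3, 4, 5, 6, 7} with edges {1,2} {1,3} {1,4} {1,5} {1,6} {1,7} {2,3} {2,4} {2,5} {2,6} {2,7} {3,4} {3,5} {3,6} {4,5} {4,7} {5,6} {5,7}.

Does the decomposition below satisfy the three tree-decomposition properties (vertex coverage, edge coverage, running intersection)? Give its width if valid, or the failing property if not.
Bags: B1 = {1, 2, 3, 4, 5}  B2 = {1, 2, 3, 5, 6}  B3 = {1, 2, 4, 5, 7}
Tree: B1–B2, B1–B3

Checking the three conditions: (i) the bags cover all of {1, 2, 3, 4, 5, 6, 7}; (ii) for each edge, some bag contains both endpoints; (iii) the bags containing any fixed vertex form a subtree. All hold, so the decomposition is valid with width 5 − 1 = 4.

Yes; width 4.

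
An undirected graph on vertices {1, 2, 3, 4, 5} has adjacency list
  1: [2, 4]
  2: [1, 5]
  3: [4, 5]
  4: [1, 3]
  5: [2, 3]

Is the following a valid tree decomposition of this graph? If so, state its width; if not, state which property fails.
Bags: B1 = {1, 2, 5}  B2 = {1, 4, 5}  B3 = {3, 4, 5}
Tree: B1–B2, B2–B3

Checking the three conditions: (i) the bags cover all of {1, 2, 3, 4, 5}; (ii) for each edge, some bag contains both endpoints; (iii) the bags containing any fixed vertex form a subtree. All hold, so the decomposition is valid with width 3 − 1 = 2.

Yes; width 2.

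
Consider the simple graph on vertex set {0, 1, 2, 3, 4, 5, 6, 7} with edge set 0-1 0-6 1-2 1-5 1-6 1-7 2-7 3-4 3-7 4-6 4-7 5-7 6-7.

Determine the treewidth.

2

A width-2 tree decomposition is:
Bags: B1 = {1, 6, 7}  B2 = {4, 6, 7}  B3 = {1, 2, 7}  B4 = {1, 5, 7}  B5 = {0, 1, 6}  B6 = {3, 4, 7}
Tree: B1–B2, B1–B3, B1–B4, B1–B5, B2–B6
The largest bag has 3 vertices, giving width 2; this decomposition certifies tw(G) ≤ 2. For the lower bound, the 3 vertices {0, 1, 6} are pairwise adjacent, and any tree decomposition puts a clique entirely inside one bag — forcing width ≥ 2. Hence tw(G) = 2 exactly.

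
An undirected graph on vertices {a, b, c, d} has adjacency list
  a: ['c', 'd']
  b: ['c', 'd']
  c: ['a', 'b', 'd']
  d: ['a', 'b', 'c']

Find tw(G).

2

A width-2 tree decomposition is:
Bags: B1 = {b, c, d}  B2 = {a, c, d}
Tree: B1–B2
The largest bag has 3 vertices, giving width 2; this decomposition certifies tw(G) ≤ 2. On the other hand G contains the 3-clique {a, c, d}. A clique must lie in a single bag of any decomposition, so no decomposition can have width below 2. Therefore the treewidth is 2.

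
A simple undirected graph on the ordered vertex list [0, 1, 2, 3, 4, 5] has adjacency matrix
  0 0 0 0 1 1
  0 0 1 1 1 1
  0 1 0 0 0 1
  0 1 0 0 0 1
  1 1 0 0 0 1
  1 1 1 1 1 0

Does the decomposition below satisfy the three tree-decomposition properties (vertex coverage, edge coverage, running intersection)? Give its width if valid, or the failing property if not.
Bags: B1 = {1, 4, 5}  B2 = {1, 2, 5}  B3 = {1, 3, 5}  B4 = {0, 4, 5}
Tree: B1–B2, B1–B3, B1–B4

Vertex coverage: the bags together contain {0, 1, 2, 3, 4, 5}, the full vertex set. Edge coverage: each edge of G has both endpoints in at least one bag. Running intersection: for every vertex, the bags containing it form a connected subtree. All three properties hold, so this is a valid tree decomposition of width max|bag| − 1 = 2, and hence tw(G) ≤ 2.

Yes; width 2.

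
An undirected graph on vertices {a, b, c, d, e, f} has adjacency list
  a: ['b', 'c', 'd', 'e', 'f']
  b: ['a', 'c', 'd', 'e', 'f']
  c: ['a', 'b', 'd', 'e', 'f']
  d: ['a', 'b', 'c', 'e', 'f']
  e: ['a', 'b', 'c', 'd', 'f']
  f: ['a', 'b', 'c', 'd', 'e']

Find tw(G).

5

A width-5 tree decomposition is:
Bags: B1 = {a, b, c, d, e, f}
Tree: (single bag)
A single bag containing all 6 vertices is trivially a valid decomposition of width 5. Conversely, {a, b, c, d, e, f} is a clique of size 6, and the vertices of any clique must share a bag in every tree decomposition; so some bag has ≥ 6 vertices and tw(G) ≥ 5. Combining the bounds, tw(G) = 5.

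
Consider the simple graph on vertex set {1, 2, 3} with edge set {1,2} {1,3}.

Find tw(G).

A width-1 tree decomposition is:
Bags: B1 = {1, 2}  B2 = {1, 3}
Tree: B1–B2
Each bag holds 2 vertices, so the decomposition has width 1, which upper-bounds the treewidth. Since G has at least one edge (e.g. 2–1), it is not an edgeless graph, so tw(G) ≥ 1. The upper and lower bounds meet at 1, so that is the treewidth.

1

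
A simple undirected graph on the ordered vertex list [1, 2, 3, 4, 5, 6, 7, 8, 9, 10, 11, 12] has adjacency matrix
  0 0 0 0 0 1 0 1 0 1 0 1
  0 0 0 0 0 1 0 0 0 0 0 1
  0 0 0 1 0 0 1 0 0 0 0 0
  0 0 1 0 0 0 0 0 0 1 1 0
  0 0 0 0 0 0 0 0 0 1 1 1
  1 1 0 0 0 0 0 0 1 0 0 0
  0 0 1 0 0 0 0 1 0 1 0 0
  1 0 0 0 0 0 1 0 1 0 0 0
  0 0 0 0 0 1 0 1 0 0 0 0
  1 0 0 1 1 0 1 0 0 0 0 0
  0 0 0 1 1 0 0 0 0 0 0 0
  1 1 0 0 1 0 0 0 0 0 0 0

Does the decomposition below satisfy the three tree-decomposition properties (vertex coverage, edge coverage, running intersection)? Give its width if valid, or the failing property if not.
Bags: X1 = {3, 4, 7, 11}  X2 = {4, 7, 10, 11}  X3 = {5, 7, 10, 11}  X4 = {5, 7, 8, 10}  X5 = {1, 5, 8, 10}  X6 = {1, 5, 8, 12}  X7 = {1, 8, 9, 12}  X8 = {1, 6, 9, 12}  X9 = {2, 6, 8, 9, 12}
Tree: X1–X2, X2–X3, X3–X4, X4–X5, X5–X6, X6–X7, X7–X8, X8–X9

A tree decomposition must satisfy three properties: every vertex lies in some bag; for every edge, both endpoints lie together in some bag; and for every vertex, the bags containing it form a connected subtree. Here bags containing vertex 8 are not connected in the tree, so the decomposition is invalid.

No — bags containing vertex 8 are not connected in the tree.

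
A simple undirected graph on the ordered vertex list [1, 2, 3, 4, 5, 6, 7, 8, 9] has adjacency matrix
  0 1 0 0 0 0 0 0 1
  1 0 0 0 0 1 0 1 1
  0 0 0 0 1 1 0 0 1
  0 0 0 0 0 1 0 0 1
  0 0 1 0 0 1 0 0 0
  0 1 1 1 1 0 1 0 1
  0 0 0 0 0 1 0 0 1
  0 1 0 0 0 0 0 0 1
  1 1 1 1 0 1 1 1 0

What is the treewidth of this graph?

A width-2 tree decomposition is:
Bags: B1 = {2, 6, 9}  B2 = {1, 2, 9}  B3 = {3, 6, 9}  B4 = {2, 8, 9}  B5 = {3, 5, 6}  B6 = {6, 7, 9}  B7 = {4, 6, 9}
Tree: B1–B2, B1–B3, B1–B4, B3–B5, B1–B6, B1–B7
Each bag holds 3 vertices, so the decomposition has width 2, which upper-bounds the treewidth. On the other hand G contains the 3-clique {2, 8, 9}. A clique must lie in a single bag of any decomposition, so no decomposition can have width below 2. Combining the bounds, tw(G) = 2.

2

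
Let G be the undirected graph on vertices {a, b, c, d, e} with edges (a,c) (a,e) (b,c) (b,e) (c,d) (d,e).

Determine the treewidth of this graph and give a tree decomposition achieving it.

Each bag holds 3 vertices, so the decomposition has width 2, which upper-bounds the treewidth. The edges d–c–b–e–d form a cycle, so G is not a tree and its treewidth is at least 2. Hence tw(G) = 2 exactly.

Treewidth 2.
Bags: B1 = {c, d, e}  B2 = {b, c, e}  B3 = {a, c, e}
Tree: B1–B2, B2–B3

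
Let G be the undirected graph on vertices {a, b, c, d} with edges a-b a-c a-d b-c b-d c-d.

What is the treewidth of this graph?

A width-3 tree decomposition is:
Bags: B1 = {a, b, c, d}
Tree: (single bag)
With just one bag of size 4, the width is 4 − 1 = 3, so tw(G) ≤ 3. On the other hand G contains the 4-clique {a, b, c, d}. A clique must lie in a single bag of any decomposition, so no decomposition can have width below 3. Combining the bounds, tw(G) = 3.

3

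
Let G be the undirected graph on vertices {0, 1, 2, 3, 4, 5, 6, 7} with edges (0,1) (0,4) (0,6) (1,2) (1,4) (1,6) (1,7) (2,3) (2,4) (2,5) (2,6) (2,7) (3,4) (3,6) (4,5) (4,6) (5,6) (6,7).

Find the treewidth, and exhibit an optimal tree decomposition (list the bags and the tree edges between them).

Every bag has size at most 4, so the width is 4 − 1 = 3 and tw(G) ≤ 3. Conversely, {0, 1, 4, 6} is a clique of size 4, and the vertices of any clique must share a bag in every tree decomposition; so some bag has ≥ 4 vertices and tw(G) ≥ 3. The upper and lower bounds meet at 3, so that is the treewidth.

Treewidth 3.
Bags: B1 = {0, 1, 4, 6}  B2 = {1, 2, 4, 6}  B3 = {1, 2, 6, 7}  B4 = {2, 4, 5, 6}  B5 = {2, 3, 4, 6}
Tree: B1–B2, B2–B3, B2–B4, B4–B5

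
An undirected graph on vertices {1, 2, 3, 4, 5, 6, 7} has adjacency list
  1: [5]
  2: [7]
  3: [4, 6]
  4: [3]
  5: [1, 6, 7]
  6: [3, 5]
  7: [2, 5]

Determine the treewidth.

A width-1 tree decomposition is:
Bags: B1 = {3, 6}  B2 = {5, 6}  B3 = {3, 4}  B4 = {1, 5}  B5 = {5, 7}  B6 = {2, 7}
Tree: B1–B2, B1–B3, B2–B4, B4–B5, B5–B6
The largest bag has 2 vertices, giving width 1; this decomposition certifies tw(G) ≤ 1. G has an edge, so its treewidth is at least 1. Combining the bounds, tw(G) = 1.

1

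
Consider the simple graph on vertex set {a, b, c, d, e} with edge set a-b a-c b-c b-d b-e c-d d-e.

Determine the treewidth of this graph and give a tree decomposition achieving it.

Every bag has size at most 3, so the width is 3 − 1 = 2 and tw(G) ≤ 2. For the lower bound, the 3 vertices {b, d, e} are pairwise adjacent, and any tree decomposition puts a clique entirely inside one bag — forcing width ≥ 2. Hence tw(G) = 2 exactly.

Treewidth 2.
Bags: B1 = {b, c, d}  B2 = {a, b, c}  B3 = {b, d, e}
Tree: B1–B2, B1–B3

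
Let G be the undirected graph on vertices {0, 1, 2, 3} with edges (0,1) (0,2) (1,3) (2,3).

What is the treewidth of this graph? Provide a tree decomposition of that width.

Treewidth 2.
One optimal decomposition is:
Bags: B1 = {1, 2, 3}  B2 = {0, 1, 2}
Tree: B1–B2

The largest bag has 3 vertices, giving width 2; this decomposition certifies tw(G) ≤ 2. For the lower bound, G contains the cycle 2–3–1–0–2, so G is not a forest; only forests have treewidth ≤ 1, hence tw(G) ≥ 2. Hence tw(G) = 2 exactly.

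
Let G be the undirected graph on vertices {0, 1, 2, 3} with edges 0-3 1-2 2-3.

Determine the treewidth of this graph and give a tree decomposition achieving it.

Every bag has size at most 2, so the width is 2 − 1 = 1 and tw(G) ≤ 1. G has an edge, so its treewidth is at least 1. Combining the bounds, tw(G) = 1.

Treewidth 1.
Bags: B1 = {1, 2}  B2 = {2, 3}  B3 = {0, 3}
Tree: B1–B2, B2–B3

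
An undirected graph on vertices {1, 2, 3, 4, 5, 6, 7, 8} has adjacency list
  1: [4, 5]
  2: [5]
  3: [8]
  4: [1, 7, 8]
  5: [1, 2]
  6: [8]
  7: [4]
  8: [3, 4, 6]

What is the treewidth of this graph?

1

A width-1 tree decomposition is:
Bags: B1 = {1, 5}  B2 = {2, 5}  B3 = {1, 4}  B4 = {4, 8}  B5 = {4, 7}  B6 = {6, 8}  B7 = {3, 8}
Tree: B1–B2, B1–B3, B3–B4, B4–B5, B4–B6, B6–B7
Every bag has size at most 2, so the width is 2 − 1 = 1 and tw(G) ≤ 1. G has an edge, so its treewidth is at least 1. The upper and lower bounds meet at 1, so that is the treewidth.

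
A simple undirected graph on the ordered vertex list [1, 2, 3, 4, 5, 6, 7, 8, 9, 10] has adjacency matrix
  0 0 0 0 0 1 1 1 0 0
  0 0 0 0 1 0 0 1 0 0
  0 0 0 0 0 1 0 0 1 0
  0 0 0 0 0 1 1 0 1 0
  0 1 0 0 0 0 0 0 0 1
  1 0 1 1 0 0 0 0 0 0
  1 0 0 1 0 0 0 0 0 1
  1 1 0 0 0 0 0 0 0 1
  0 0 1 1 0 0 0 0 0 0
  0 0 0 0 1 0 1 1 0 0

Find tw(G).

A width-2 tree decomposition is:
Bags: B1 = {2, 5, 8}  B2 = {5, 8, 10}  B3 = {1, 8, 10}  B4 = {1, 7, 10}  B5 = {1, 6, 7}  B6 = {4, 6, 7}  B7 = {3, 4, 6}  B8 = {3, 4, 9}
Tree: B1–B2, B2–B3, B3–B4, B4–B5, B5–B6, B6–B7, B7–B8
Each bag holds 3 vertices, so the decomposition has width 2, which upper-bounds the treewidth. For the lower bound, G contains the cycle 2–5–10–8–2, so G is not a forest; only forests have treewidth ≤ 1, hence tw(G) ≥ 2. Therefore the treewidth is 2.

2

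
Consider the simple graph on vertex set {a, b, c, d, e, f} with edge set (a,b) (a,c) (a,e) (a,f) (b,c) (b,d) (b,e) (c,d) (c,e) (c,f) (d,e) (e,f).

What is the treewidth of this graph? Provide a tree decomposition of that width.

Every bag has size at most 4, so the width is 4 − 1 = 3 and tw(G) ≤ 3. Conversely, {a, c, e, f} is a clique of size 4, and the vertices of any clique must share a bag in every tree decomposition; so some bag has ≥ 4 vertices and tw(G) ≥ 3. Therefore the treewidth is 3.

Treewidth 3.
One such decomposition:
Bags: B1 = {a, b, c, e}  B2 = {a, c, e, f}  B3 = {b, c, d, e}
Tree: B1–B2, B1–B3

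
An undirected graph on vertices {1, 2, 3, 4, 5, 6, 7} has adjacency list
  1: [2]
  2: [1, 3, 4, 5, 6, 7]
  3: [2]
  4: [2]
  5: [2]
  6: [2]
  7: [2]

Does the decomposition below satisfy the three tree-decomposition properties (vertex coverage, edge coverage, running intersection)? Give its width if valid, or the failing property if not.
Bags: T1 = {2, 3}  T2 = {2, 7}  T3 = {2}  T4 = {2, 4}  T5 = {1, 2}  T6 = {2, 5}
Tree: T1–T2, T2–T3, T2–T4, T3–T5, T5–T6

No — vertex 6 appears in no bag.

A tree decomposition must satisfy three properties: every vertex lies in some bag; for every edge, both endpoints lie together in some bag; and for every vertex, the bags containing it form a connected subtree. Here vertex 6 appears in no bag, so the decomposition is invalid.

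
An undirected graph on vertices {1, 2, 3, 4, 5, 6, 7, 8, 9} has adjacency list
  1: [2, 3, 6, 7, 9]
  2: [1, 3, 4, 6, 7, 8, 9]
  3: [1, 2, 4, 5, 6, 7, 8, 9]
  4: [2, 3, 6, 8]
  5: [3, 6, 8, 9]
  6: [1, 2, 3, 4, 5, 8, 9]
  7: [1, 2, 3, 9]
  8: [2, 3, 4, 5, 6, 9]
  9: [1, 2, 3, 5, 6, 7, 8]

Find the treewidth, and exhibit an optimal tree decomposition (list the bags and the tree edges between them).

Each bag holds 5 vertices, so the decomposition has width 4, which upper-bounds the treewidth. On the other hand G contains the 5-clique {2, 3, 6, 8, 9}. A clique must lie in a single bag of any decomposition, so no decomposition can have width below 4. Hence tw(G) = 4 exactly.

Treewidth 4.
One such decomposition:
Bags: B1 = {2, 3, 4, 6, 8}  B2 = {2, 3, 6, 8, 9}  B3 = {1, 2, 3, 6, 9}  B4 = {1, 2, 3, 7, 9}  B5 = {3, 5, 6, 8, 9}
Tree: B1–B2, B2–B3, B3–B4, B2–B5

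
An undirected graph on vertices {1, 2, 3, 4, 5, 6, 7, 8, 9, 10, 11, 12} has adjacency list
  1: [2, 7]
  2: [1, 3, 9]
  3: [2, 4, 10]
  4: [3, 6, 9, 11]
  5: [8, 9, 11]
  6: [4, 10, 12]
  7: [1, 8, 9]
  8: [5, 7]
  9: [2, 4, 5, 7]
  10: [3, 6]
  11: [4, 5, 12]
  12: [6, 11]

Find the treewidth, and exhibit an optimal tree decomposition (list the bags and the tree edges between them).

Treewidth 3.
Bags: B1 = {1, 5, 7, 8}  B2 = {1, 5, 7, 9}  B3 = {1, 2, 5, 9}  B4 = {2, 5, 9, 11}  B5 = {2, 4, 9, 11}  B6 = {2, 3, 4, 11}  B7 = {3, 4, 11, 12}  B8 = {3, 4, 6, 12}  B9 = {3, 6, 10, 12}
Tree: B1–B2, B2–B3, B3–B4, B4–B5, B5–B6, B6–B7, B7–B8, B8–B9

Every bag has size at most 4, so the width is 4 − 1 = 3 and tw(G) ≤ 3. For the lower bound: the 4 vertex sets {1,7,8}, {5}, {9}, {2,3,4,11} are disjoint, each induces a connected subgraph, and every pair is joined by at least one edge of G. Contracting each set to a single vertex therefore yields K_{4} as a minor, and since treewidth is minor-monotone, tw(G) ≥ tw(K_{4}) = 3. Combining the bounds, tw(G) = 3.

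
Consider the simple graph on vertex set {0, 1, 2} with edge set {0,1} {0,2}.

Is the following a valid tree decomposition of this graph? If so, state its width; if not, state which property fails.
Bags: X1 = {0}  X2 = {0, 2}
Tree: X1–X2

No — vertex 1 appears in no bag.

A tree decomposition must satisfy three properties: every vertex lies in some bag; for every edge, both endpoints lie together in some bag; and for every vertex, the bags containing it form a connected subtree. Here vertex 1 appears in no bag, so the decomposition is invalid.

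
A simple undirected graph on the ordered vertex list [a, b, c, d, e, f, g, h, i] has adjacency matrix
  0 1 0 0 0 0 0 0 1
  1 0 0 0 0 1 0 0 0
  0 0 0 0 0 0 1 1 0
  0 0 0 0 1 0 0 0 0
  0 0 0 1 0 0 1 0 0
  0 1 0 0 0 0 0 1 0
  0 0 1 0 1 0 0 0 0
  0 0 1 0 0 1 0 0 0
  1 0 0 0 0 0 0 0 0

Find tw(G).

A width-1 tree decomposition is:
Bags: B1 = {d, e}  B2 = {e, g}  B3 = {c, g}  B4 = {c, h}  B5 = {f, h}  B6 = {b, f}  B7 = {a, b}  B8 = {a, i}
Tree: B1–B2, B2–B3, B3–B4, B4–B5, B5–B6, B6–B7, B7–B8
The largest bag has 2 vertices, giving width 1; this decomposition certifies tw(G) ≤ 1. G has an edge, so its treewidth is at least 1. Therefore the treewidth is 1.

1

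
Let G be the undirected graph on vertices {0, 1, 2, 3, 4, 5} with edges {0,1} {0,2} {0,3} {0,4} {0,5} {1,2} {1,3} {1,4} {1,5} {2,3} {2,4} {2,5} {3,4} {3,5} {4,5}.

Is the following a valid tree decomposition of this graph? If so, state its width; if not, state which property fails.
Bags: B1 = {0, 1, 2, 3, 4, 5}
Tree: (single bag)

Yes; width 5.

Every vertex of G appears in some bag (union = {0, 1, 2, 3, 4, 5}); every edge is covered by a bag; and for each vertex v the set of bags containing v is connected in the bag tree. The decomposition is therefore valid. The largest bag has 6 vertices, so the width is 5.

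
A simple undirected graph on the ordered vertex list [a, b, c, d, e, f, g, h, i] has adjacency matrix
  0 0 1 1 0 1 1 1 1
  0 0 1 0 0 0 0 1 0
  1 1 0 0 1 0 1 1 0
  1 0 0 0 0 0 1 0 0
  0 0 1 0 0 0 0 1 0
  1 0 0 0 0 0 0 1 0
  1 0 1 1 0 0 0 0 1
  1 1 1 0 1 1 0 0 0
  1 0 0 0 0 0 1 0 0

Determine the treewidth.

A width-2 tree decomposition is:
Bags: B1 = {a, c, g}  B2 = {a, g, i}  B3 = {a, c, h}  B4 = {b, c, h}  B5 = {c, e, h}  B6 = {a, d, g}  B7 = {a, f, h}
Tree: B1–B2, B1–B3, B3–B4, B3–B5, B2–B6, B3–B7
Each bag holds 3 vertices, so the decomposition has width 2, which upper-bounds the treewidth. For the lower bound, the 3 vertices {c, e, h} are pairwise adjacent, and any tree decomposition puts a clique entirely inside one bag — forcing width ≥ 2. Hence tw(G) = 2 exactly.

2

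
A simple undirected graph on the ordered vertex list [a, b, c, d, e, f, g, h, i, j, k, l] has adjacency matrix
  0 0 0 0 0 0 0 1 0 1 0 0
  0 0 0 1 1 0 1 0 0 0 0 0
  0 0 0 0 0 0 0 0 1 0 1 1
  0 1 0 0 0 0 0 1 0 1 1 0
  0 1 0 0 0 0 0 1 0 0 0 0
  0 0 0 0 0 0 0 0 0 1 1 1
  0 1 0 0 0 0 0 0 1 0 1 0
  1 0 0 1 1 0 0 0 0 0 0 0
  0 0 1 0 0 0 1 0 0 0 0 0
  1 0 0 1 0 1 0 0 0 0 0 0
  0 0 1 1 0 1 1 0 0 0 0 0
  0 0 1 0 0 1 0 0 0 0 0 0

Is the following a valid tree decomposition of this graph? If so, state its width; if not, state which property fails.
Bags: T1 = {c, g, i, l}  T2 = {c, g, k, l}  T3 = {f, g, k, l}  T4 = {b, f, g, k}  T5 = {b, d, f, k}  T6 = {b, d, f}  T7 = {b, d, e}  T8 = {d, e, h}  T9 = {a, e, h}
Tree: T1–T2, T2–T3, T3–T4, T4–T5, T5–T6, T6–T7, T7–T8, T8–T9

No — vertex j appears in no bag.

A tree decomposition must satisfy three properties: every vertex lies in some bag; for every edge, both endpoints lie together in some bag; and for every vertex, the bags containing it form a connected subtree. Here vertex j appears in no bag, so the decomposition is invalid.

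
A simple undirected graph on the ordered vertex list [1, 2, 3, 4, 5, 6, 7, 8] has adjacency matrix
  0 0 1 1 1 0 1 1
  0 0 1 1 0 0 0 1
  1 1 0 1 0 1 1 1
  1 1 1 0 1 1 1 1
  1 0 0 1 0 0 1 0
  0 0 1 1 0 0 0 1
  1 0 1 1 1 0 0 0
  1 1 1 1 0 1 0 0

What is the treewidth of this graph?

3

A width-3 tree decomposition is:
Bags: B1 = {1, 3, 4, 8}  B2 = {2, 3, 4, 8}  B3 = {1, 3, 4, 7}  B4 = {1, 4, 5, 7}  B5 = {3, 4, 6, 8}
Tree: B1–B2, B1–B3, B3–B4, B1–B5
The largest bag has 4 vertices, giving width 3; this decomposition certifies tw(G) ≤ 3. On the other hand G contains the 4-clique {1, 3, 4, 8}. A clique must lie in a single bag of any decomposition, so no decomposition can have width below 3. The upper and lower bounds meet at 3, so that is the treewidth.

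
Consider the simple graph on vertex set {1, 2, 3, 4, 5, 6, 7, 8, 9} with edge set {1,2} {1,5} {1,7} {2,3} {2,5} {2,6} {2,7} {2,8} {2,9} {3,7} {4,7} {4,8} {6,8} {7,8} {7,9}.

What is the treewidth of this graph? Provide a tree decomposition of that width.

Treewidth 2.
One such decomposition:
Bags: B1 = {2, 7, 9}  B2 = {2, 3, 7}  B3 = {1, 2, 7}  B4 = {2, 7, 8}  B5 = {4, 7, 8}  B6 = {1, 2, 5}  B7 = {2, 6, 8}
Tree: B1–B2, B1–B3, B3–B4, B4–B5, B3–B6, B4–B7

Every bag has size at most 3, so the width is 3 − 1 = 2 and tw(G) ≤ 2. For the lower bound, the 3 vertices {1, 2, 5} are pairwise adjacent, and any tree decomposition puts a clique entirely inside one bag — forcing width ≥ 2. Therefore the treewidth is 2.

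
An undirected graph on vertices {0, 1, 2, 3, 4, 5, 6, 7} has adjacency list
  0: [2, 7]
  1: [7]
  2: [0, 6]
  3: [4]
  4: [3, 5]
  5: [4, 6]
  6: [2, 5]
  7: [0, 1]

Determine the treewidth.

A width-1 tree decomposition is:
Bags: B1 = {1, 7}  B2 = {0, 7}  B3 = {0, 2}  B4 = {2, 6}  B5 = {5, 6}  B6 = {4, 5}  B7 = {3, 4}
Tree: B1–B2, B2–B3, B3–B4, B4–B5, B5–B6, B6–B7
Each bag holds 2 vertices, so the decomposition has width 1, which upper-bounds the treewidth. G has an edge, so its treewidth is at least 1. Hence tw(G) = 1 exactly.

1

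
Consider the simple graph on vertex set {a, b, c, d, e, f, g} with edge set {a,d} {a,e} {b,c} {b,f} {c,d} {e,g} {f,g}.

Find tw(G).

A width-2 tree decomposition is:
Bags: B1 = {a, c, d}  B2 = {a, b, c}  B3 = {a, b, f}  B4 = {a, f, g}  B5 = {a, e, g}
Tree: B1–B2, B2–B3, B3–B4, B4–B5
Each bag holds 3 vertices, so the decomposition has width 2, which upper-bounds the treewidth. Since a–d–c–b–f–g–e–a is a cycle in G, G is not acyclic. Forests are exactly the graphs of treewidth ≤ 1, so tw(G) ≥ 2. Therefore the treewidth is 2.

2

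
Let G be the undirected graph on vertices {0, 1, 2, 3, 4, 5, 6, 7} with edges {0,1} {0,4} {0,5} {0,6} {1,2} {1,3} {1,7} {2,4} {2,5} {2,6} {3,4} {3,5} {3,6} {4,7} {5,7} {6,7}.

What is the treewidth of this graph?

4

A width-4 tree decomposition is:
Bags: B1 = {1, 2, 4, 5, 6}  B2 = {1, 3, 4, 5, 6}  B3 = {1, 4, 5, 6, 7}  B4 = {0, 1, 4, 5, 6}
Tree: B1–B2, B2–B3, B3–B4
Every bag has size at most 5, so the width is 5 − 1 = 4 and tw(G) ≤ 4. For the lower bound: the 5 vertex sets {2,6}, {3,5}, {4,7}, {1}, {0} are disjoint, each induces a connected subgraph, and every pair is joined by at least one edge of G. Contracting each set to a single vertex therefore yields K_{5} as a minor, and since treewidth is minor-monotone, tw(G) ≥ tw(K_{5}) = 4. The upper and lower bounds meet at 4, so that is the treewidth.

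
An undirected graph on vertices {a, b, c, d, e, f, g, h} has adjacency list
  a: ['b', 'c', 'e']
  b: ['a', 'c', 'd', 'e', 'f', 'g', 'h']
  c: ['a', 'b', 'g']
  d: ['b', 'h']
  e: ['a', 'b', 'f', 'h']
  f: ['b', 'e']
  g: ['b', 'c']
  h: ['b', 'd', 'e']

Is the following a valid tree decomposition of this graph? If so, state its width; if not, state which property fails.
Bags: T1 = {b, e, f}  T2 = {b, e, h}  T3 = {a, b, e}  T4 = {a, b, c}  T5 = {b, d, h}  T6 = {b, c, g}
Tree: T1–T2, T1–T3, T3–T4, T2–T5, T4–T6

Yes; width 2.

Checking the three conditions: (i) the bags cover all of {a, b, c, d, e, f, g, h}; (ii) for each edge, some bag contains both endpoints; (iii) the bags containing any fixed vertex form a subtree. All hold, so the decomposition is valid with width 3 − 1 = 2.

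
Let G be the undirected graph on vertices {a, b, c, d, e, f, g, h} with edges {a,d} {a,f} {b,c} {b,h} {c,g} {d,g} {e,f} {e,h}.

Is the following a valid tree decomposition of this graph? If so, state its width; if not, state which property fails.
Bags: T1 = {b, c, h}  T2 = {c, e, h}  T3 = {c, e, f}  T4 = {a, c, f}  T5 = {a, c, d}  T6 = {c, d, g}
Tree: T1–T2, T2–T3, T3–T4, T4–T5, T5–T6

Yes; width 2.

Checking the three conditions: (i) the bags cover all of {a, b, c, d, e, f, g, h}; (ii) for each edge, some bag contains both endpoints; (iii) the bags containing any fixed vertex form a subtree. All hold, so the decomposition is valid with width 3 − 1 = 2.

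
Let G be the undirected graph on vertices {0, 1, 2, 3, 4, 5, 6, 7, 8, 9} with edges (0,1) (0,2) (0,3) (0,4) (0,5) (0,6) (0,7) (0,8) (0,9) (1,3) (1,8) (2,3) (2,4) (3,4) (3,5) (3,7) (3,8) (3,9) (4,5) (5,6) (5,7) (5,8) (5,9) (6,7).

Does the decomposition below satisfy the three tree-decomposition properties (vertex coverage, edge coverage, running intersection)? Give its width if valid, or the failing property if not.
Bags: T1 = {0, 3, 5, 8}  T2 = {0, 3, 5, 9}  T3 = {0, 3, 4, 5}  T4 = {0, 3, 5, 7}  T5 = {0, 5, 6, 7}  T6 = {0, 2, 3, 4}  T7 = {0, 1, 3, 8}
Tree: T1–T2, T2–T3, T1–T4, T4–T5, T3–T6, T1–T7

Yes; width 3.

Checking the three conditions: (i) the bags cover all of {0, 1, 2, 3, 4, 5, 6, 7, 8, 9}; (ii) for each edge, some bag contains both endpoints; (iii) the bags containing any fixed vertex form a subtree. All hold, so the decomposition is valid with width 4 − 1 = 3.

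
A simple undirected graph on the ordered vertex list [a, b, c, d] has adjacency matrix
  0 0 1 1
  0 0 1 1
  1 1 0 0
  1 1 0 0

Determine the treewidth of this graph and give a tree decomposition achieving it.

Every bag has size at most 3, so the width is 3 − 1 = 2 and tw(G) ≤ 2. The edges b–c–a–d–b form a cycle, so G is not a tree and its treewidth is at least 2. Hence tw(G) = 2 exactly.

Treewidth 2.
Bags: B1 = {a, b, c}  B2 = {a, b, d}
Tree: B1–B2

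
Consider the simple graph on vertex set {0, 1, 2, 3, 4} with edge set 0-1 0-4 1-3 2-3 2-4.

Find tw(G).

A width-2 tree decomposition is:
Bags: B1 = {1, 2, 3}  B2 = {0, 1, 2}  B3 = {0, 2, 4}
Tree: B1–B2, B2–B3
Every bag has size at most 3, so the width is 3 − 1 = 2 and tw(G) ≤ 2. The edges 2–3–1–0–4–2 form a cycle, so G is not a tree and its treewidth is at least 2. Combining the bounds, tw(G) = 2.

2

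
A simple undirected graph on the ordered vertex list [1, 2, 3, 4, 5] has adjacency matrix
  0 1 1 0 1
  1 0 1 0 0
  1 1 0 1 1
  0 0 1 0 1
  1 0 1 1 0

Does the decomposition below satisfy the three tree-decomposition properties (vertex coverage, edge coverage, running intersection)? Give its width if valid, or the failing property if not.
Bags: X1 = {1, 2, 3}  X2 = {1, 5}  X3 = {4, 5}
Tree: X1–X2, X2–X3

A tree decomposition must satisfy three properties: every vertex lies in some bag; for every edge, both endpoints lie together in some bag; and for every vertex, the bags containing it form a connected subtree. Here edge (3,5) lies in no bag, so the decomposition is invalid.

No — edge (3,5) lies in no bag.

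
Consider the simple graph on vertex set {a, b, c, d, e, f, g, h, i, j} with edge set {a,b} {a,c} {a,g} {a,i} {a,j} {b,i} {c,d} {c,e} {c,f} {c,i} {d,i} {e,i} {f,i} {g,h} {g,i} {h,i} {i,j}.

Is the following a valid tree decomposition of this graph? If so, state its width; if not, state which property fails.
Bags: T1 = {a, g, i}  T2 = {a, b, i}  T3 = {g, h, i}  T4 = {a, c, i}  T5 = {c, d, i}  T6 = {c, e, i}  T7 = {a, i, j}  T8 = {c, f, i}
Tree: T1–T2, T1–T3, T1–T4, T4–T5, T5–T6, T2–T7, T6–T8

Every vertex of G appears in some bag (union = {a, b, c, d, e, f, g, h, i, j}); every edge is covered by a bag; and for each vertex v the set of bags containing v is connected in the bag tree. The decomposition is therefore valid. The largest bag has 3 vertices, so the width is 2.

Yes; width 2.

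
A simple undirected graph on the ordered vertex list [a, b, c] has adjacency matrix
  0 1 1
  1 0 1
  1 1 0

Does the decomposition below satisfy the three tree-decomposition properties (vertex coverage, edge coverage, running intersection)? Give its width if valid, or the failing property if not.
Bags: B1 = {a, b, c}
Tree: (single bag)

Yes; width 2.

Vertex coverage: the bags together contain {a, b, c}, the full vertex set. Edge coverage: each edge of G has both endpoints in at least one bag. Running intersection: for every vertex, the bags containing it form a connected subtree. All three properties hold, so this is a valid tree decomposition of width max|bag| − 1 = 2, and hence tw(G) ≤ 2.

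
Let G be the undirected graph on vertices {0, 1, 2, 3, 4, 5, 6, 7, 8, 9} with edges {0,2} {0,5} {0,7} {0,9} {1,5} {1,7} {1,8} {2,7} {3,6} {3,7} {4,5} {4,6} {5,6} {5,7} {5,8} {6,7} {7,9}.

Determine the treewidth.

A width-2 tree decomposition is:
Bags: B1 = {0, 5, 7}  B2 = {0, 7, 9}  B3 = {5, 6, 7}  B4 = {0, 2, 7}  B5 = {3, 6, 7}  B6 = {1, 5, 7}  B7 = {4, 5, 6}  B8 = {1, 5, 8}
Tree: B1–B2, B1–B3, B1–B4, B3–B5, B1–B6, B3–B7, B6–B8
Each bag holds 3 vertices, so the decomposition has width 2, which upper-bounds the treewidth. On the other hand G contains the 3-clique {1, 5, 8}. A clique must lie in a single bag of any decomposition, so no decomposition can have width below 2. Combining the bounds, tw(G) = 2.

2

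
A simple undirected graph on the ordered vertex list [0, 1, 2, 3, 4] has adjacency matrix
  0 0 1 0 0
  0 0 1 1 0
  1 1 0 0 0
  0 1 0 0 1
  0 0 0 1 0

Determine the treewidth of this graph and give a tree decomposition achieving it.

Every bag has size at most 2, so the width is 2 − 1 = 1 and tw(G) ≤ 1. Any graph with an edge has treewidth ≥ 1, and G has the edge 4–3. Combining the bounds, tw(G) = 1.

Treewidth 1.
One optimal decomposition is:
Bags: B1 = {3, 4}  B2 = {1, 3}  B3 = {1, 2}  B4 = {0, 2}
Tree: B1–B2, B2–B3, B3–B4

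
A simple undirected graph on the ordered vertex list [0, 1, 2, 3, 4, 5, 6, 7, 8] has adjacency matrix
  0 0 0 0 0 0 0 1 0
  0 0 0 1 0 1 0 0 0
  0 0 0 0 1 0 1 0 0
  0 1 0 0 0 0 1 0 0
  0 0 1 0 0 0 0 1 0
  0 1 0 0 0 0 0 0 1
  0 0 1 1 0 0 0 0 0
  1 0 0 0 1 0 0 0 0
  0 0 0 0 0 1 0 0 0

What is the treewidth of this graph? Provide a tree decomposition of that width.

The largest bag has 2 vertices, giving width 1; this decomposition certifies tw(G) ≤ 1. Any graph with an edge has treewidth ≥ 1, and G has the edge 8–5. The upper and lower bounds meet at 1, so that is the treewidth.

Treewidth 1.
One such decomposition:
Bags: B1 = {5, 8}  B2 = {1, 5}  B3 = {1, 3}  B4 = {3, 6}  B5 = {2, 6}  B6 = {2, 4}  B7 = {4, 7}  B8 = {0, 7}
Tree: B1–B2, B2–B3, B3–B4, B4–B5, B5–B6, B6–B7, B7–B8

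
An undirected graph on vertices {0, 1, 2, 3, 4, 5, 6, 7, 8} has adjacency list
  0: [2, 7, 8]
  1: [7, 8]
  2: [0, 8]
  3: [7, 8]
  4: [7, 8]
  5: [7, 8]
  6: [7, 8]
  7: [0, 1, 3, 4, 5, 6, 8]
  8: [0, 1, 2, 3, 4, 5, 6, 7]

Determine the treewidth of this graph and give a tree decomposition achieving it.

Each bag holds 3 vertices, so the decomposition has width 2, which upper-bounds the treewidth. On the other hand G contains the 3-clique {0, 2, 8}. A clique must lie in a single bag of any decomposition, so no decomposition can have width below 2. Therefore the treewidth is 2.

Treewidth 2.
One such decomposition:
Bags: B1 = {0, 7, 8}  B2 = {5, 7, 8}  B3 = {0, 2, 8}  B4 = {1, 7, 8}  B5 = {4, 7, 8}  B6 = {6, 7, 8}  B7 = {3, 7, 8}
Tree: B1–B2, B1–B3, B1–B4, B1–B5, B4–B6, B2–B7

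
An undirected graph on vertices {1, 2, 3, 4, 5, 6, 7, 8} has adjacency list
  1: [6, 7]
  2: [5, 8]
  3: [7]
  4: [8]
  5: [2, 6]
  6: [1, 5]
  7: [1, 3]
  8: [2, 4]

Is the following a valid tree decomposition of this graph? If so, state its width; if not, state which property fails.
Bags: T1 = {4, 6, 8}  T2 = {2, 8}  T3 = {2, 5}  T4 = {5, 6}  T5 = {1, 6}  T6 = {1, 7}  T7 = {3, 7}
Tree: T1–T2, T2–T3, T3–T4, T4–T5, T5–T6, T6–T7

A tree decomposition must satisfy three properties: every vertex lies in some bag; for every edge, both endpoints lie together in some bag; and for every vertex, the bags containing it form a connected subtree. Here bags containing vertex 6 are not connected in the tree, so the decomposition is invalid.

No — bags containing vertex 6 are not connected in the tree.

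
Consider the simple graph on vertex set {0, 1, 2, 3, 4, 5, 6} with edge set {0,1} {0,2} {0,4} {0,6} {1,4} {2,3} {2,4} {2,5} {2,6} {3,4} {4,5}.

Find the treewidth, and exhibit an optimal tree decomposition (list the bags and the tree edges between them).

Treewidth 2.
Bags: B1 = {0, 2, 4}  B2 = {0, 2, 6}  B3 = {2, 4, 5}  B4 = {0, 1, 4}  B5 = {2, 3, 4}
Tree: B1–B2, B1–B3, B1–B4, B1–B5

Every bag has size at most 3, so the width is 3 − 1 = 2 and tw(G) ≤ 2. Conversely, {0, 1, 4} is a clique of size 3, and the vertices of any clique must share a bag in every tree decomposition; so some bag has ≥ 3 vertices and tw(G) ≥ 2. Combining the bounds, tw(G) = 2.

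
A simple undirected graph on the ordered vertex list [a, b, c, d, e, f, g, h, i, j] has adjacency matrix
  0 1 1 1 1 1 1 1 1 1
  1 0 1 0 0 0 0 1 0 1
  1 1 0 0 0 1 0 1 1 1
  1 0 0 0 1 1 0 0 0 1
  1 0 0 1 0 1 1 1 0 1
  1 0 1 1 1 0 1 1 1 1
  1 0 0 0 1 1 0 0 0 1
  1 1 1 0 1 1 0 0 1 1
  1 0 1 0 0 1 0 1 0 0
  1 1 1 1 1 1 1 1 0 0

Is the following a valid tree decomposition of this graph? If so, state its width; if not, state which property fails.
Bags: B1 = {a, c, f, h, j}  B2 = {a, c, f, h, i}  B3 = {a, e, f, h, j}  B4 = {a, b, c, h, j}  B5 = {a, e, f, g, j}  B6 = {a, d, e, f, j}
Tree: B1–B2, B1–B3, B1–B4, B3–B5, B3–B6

Every vertex of G appears in some bag (union = {a, b, c, d, e, f, g, h, i, j}); every edge is covered by a bag; and for each vertex v the set of bags containing v is connected in the bag tree. The decomposition is therefore valid. The largest bag has 5 vertices, so the width is 4.

Yes; width 4.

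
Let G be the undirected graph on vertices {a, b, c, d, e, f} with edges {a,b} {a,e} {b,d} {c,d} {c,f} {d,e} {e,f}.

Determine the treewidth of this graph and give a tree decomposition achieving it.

Treewidth 2.
One such decomposition:
Bags: B1 = {a, b, d}  B2 = {a, d, e}  B3 = {c, d, e}  B4 = {c, e, f}
Tree: B1–B2, B2–B3, B3–B4

The largest bag has 3 vertices, giving width 2; this decomposition certifies tw(G) ≤ 2. Since b–a–e–d–b is a cycle in G, G is not acyclic. Forests are exactly the graphs of treewidth ≤ 1, so tw(G) ≥ 2. Combining the bounds, tw(G) = 2.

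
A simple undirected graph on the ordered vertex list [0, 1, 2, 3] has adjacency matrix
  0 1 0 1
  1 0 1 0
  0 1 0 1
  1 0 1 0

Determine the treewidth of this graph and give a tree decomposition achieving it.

Treewidth 2.
One such decomposition:
Bags: B1 = {0, 1, 3}  B2 = {1, 2, 3}
Tree: B1–B2

Each bag holds 3 vertices, so the decomposition has width 2, which upper-bounds the treewidth. For the lower bound, G contains the cycle 3–0–1–2–3, so G is not a forest; only forests have treewidth ≤ 1, hence tw(G) ≥ 2. The upper and lower bounds meet at 2, so that is the treewidth.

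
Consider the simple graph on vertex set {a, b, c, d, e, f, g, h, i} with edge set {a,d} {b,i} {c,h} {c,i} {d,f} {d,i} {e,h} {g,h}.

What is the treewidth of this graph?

1

A width-1 tree decomposition is:
Bags: B1 = {c, h}  B2 = {e, h}  B3 = {c, i}  B4 = {g, h}  B5 = {d, i}  B6 = {b, i}  B7 = {d, f}  B8 = {a, d}
Tree: B1–B2, B1–B3, B2–B4, B3–B5, B3–B6, B5–B7, B7–B8
Each bag holds 2 vertices, so the decomposition has width 1, which upper-bounds the treewidth. Since G has at least one edge (e.g. c–h), it is not an edgeless graph, so tw(G) ≥ 1. Hence tw(G) = 1 exactly.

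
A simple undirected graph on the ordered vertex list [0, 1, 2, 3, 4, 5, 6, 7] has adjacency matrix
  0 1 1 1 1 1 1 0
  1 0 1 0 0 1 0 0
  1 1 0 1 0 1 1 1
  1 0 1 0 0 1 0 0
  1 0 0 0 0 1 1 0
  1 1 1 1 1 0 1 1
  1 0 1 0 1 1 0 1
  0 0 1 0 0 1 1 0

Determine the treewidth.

3

A width-3 tree decomposition is:
Bags: B1 = {0, 2, 5, 6}  B2 = {0, 1, 2, 5}  B3 = {2, 5, 6, 7}  B4 = {0, 4, 5, 6}  B5 = {0, 2, 3, 5}
Tree: B1–B2, B1–B3, B1–B4, B1–B5
The largest bag has 4 vertices, giving width 3; this decomposition certifies tw(G) ≤ 3. Conversely, {0, 1, 2, 5} is a clique of size 4, and the vertices of any clique must share a bag in every tree decomposition; so some bag has ≥ 4 vertices and tw(G) ≥ 3. Hence tw(G) = 3 exactly.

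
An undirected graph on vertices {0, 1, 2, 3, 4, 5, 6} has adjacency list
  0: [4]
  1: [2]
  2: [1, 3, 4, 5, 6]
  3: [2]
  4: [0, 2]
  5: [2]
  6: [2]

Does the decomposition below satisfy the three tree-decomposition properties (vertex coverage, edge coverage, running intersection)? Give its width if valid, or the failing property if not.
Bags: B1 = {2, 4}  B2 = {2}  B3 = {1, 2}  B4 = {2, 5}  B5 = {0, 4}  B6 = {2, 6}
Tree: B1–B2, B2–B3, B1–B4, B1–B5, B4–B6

No — vertex 3 appears in no bag.

A tree decomposition must satisfy three properties: every vertex lies in some bag; for every edge, both endpoints lie together in some bag; and for every vertex, the bags containing it form a connected subtree. Here vertex 3 appears in no bag, so the decomposition is invalid.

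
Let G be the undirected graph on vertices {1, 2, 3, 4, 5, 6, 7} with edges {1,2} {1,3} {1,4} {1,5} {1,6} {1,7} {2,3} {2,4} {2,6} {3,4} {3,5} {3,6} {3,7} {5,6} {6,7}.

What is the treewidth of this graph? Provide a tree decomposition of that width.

Treewidth 3.
One such decomposition:
Bags: B1 = {1, 2, 3, 4}  B2 = {1, 2, 3, 6}  B3 = {1, 3, 5, 6}  B4 = {1, 3, 6, 7}
Tree: B1–B2, B2–B3, B3–B4

The largest bag has 4 vertices, giving width 3; this decomposition certifies tw(G) ≤ 3. On the other hand G contains the 4-clique {1, 2, 3, 4}. A clique must lie in a single bag of any decomposition, so no decomposition can have width below 3. Hence tw(G) = 3 exactly.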